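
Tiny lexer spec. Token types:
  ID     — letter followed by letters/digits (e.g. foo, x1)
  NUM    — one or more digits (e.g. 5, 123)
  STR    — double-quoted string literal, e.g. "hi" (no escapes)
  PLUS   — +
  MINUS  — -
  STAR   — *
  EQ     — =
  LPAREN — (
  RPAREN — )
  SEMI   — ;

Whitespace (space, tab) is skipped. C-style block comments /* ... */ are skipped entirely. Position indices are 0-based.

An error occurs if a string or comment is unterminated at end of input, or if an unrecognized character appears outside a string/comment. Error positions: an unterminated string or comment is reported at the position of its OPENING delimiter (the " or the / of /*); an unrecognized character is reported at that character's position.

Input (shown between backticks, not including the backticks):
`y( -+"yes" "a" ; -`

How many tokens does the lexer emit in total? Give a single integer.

Answer: 8

Derivation:
pos=0: emit ID 'y' (now at pos=1)
pos=1: emit LPAREN '('
pos=3: emit MINUS '-'
pos=4: emit PLUS '+'
pos=5: enter STRING mode
pos=5: emit STR "yes" (now at pos=10)
pos=11: enter STRING mode
pos=11: emit STR "a" (now at pos=14)
pos=15: emit SEMI ';'
pos=17: emit MINUS '-'
DONE. 8 tokens: [ID, LPAREN, MINUS, PLUS, STR, STR, SEMI, MINUS]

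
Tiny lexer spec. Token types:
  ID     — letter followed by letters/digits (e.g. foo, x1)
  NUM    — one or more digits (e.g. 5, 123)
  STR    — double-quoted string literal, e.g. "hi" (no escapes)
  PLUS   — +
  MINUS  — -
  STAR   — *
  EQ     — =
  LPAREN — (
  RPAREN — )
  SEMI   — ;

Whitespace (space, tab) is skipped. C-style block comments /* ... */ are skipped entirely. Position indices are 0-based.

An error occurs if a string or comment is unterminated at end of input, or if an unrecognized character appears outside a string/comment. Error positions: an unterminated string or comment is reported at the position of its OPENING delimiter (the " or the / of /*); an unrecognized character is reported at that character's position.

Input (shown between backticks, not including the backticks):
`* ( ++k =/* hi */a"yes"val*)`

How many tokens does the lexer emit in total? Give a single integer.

Answer: 11

Derivation:
pos=0: emit STAR '*'
pos=2: emit LPAREN '('
pos=4: emit PLUS '+'
pos=5: emit PLUS '+'
pos=6: emit ID 'k' (now at pos=7)
pos=8: emit EQ '='
pos=9: enter COMMENT mode (saw '/*')
exit COMMENT mode (now at pos=17)
pos=17: emit ID 'a' (now at pos=18)
pos=18: enter STRING mode
pos=18: emit STR "yes" (now at pos=23)
pos=23: emit ID 'val' (now at pos=26)
pos=26: emit STAR '*'
pos=27: emit RPAREN ')'
DONE. 11 tokens: [STAR, LPAREN, PLUS, PLUS, ID, EQ, ID, STR, ID, STAR, RPAREN]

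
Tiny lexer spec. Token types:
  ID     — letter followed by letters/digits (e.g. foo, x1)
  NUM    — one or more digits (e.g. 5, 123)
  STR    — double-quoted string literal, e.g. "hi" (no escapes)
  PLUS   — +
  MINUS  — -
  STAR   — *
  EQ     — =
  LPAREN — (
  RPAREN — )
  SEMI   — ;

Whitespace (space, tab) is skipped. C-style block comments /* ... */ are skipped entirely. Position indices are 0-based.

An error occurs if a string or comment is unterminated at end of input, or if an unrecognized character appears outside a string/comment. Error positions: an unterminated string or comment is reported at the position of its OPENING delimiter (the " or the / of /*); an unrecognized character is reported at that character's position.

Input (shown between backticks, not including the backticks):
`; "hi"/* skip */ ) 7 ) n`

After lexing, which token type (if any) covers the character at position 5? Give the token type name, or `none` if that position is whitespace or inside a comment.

pos=0: emit SEMI ';'
pos=2: enter STRING mode
pos=2: emit STR "hi" (now at pos=6)
pos=6: enter COMMENT mode (saw '/*')
exit COMMENT mode (now at pos=16)
pos=17: emit RPAREN ')'
pos=19: emit NUM '7' (now at pos=20)
pos=21: emit RPAREN ')'
pos=23: emit ID 'n' (now at pos=24)
DONE. 6 tokens: [SEMI, STR, RPAREN, NUM, RPAREN, ID]
Position 5: char is '"' -> STR

Answer: STR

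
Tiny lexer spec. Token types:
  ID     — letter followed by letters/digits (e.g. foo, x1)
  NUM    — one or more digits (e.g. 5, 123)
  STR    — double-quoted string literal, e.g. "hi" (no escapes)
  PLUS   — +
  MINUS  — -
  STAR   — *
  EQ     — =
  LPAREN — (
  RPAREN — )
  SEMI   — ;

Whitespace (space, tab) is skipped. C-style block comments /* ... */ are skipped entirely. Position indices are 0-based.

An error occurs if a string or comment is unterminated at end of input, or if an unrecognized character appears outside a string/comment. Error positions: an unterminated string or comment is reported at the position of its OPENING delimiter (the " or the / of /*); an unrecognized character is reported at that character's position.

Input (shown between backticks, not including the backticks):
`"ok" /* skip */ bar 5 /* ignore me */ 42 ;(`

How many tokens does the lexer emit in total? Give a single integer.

pos=0: enter STRING mode
pos=0: emit STR "ok" (now at pos=4)
pos=5: enter COMMENT mode (saw '/*')
exit COMMENT mode (now at pos=15)
pos=16: emit ID 'bar' (now at pos=19)
pos=20: emit NUM '5' (now at pos=21)
pos=22: enter COMMENT mode (saw '/*')
exit COMMENT mode (now at pos=37)
pos=38: emit NUM '42' (now at pos=40)
pos=41: emit SEMI ';'
pos=42: emit LPAREN '('
DONE. 6 tokens: [STR, ID, NUM, NUM, SEMI, LPAREN]

Answer: 6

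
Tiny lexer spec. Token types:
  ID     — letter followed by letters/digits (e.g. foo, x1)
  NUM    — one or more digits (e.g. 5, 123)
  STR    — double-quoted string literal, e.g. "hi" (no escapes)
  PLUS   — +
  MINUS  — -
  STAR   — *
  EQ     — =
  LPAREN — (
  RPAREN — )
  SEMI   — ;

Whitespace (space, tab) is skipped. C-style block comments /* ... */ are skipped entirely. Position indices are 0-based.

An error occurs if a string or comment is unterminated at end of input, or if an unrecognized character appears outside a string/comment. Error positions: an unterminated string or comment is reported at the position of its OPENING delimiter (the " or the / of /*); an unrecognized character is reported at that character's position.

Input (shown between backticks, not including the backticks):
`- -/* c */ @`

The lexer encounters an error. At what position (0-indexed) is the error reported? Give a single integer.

pos=0: emit MINUS '-'
pos=2: emit MINUS '-'
pos=3: enter COMMENT mode (saw '/*')
exit COMMENT mode (now at pos=10)
pos=11: ERROR — unrecognized char '@'

Answer: 11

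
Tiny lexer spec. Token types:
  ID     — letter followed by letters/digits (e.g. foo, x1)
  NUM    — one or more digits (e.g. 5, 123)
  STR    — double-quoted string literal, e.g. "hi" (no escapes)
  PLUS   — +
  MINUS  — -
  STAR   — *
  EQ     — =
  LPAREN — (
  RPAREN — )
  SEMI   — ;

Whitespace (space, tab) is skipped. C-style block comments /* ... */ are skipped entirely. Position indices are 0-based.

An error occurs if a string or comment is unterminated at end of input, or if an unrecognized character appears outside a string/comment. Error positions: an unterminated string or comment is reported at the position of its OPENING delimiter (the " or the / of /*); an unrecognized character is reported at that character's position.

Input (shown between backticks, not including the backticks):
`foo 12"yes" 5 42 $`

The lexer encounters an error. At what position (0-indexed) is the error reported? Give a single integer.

Answer: 17

Derivation:
pos=0: emit ID 'foo' (now at pos=3)
pos=4: emit NUM '12' (now at pos=6)
pos=6: enter STRING mode
pos=6: emit STR "yes" (now at pos=11)
pos=12: emit NUM '5' (now at pos=13)
pos=14: emit NUM '42' (now at pos=16)
pos=17: ERROR — unrecognized char '$'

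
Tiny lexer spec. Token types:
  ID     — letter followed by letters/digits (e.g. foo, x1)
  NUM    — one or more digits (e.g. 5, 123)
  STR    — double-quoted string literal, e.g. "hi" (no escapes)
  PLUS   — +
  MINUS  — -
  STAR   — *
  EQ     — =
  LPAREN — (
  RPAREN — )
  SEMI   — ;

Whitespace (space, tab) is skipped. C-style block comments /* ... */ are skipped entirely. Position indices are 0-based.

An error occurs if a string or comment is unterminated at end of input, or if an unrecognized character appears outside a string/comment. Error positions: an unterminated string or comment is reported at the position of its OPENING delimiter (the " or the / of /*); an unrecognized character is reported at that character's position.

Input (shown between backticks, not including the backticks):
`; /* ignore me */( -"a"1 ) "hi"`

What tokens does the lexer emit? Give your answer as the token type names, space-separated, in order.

Answer: SEMI LPAREN MINUS STR NUM RPAREN STR

Derivation:
pos=0: emit SEMI ';'
pos=2: enter COMMENT mode (saw '/*')
exit COMMENT mode (now at pos=17)
pos=17: emit LPAREN '('
pos=19: emit MINUS '-'
pos=20: enter STRING mode
pos=20: emit STR "a" (now at pos=23)
pos=23: emit NUM '1' (now at pos=24)
pos=25: emit RPAREN ')'
pos=27: enter STRING mode
pos=27: emit STR "hi" (now at pos=31)
DONE. 7 tokens: [SEMI, LPAREN, MINUS, STR, NUM, RPAREN, STR]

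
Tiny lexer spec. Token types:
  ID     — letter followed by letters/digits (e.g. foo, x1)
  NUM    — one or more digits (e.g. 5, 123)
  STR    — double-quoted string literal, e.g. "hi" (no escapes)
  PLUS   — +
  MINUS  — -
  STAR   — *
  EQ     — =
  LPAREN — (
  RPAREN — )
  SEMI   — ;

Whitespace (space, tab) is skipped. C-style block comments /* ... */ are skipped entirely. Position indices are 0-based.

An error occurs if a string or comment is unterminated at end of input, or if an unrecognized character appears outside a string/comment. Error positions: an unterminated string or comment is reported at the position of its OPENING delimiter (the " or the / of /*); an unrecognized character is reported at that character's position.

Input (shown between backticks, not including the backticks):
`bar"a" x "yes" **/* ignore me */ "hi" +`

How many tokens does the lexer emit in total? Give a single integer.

pos=0: emit ID 'bar' (now at pos=3)
pos=3: enter STRING mode
pos=3: emit STR "a" (now at pos=6)
pos=7: emit ID 'x' (now at pos=8)
pos=9: enter STRING mode
pos=9: emit STR "yes" (now at pos=14)
pos=15: emit STAR '*'
pos=16: emit STAR '*'
pos=17: enter COMMENT mode (saw '/*')
exit COMMENT mode (now at pos=32)
pos=33: enter STRING mode
pos=33: emit STR "hi" (now at pos=37)
pos=38: emit PLUS '+'
DONE. 8 tokens: [ID, STR, ID, STR, STAR, STAR, STR, PLUS]

Answer: 8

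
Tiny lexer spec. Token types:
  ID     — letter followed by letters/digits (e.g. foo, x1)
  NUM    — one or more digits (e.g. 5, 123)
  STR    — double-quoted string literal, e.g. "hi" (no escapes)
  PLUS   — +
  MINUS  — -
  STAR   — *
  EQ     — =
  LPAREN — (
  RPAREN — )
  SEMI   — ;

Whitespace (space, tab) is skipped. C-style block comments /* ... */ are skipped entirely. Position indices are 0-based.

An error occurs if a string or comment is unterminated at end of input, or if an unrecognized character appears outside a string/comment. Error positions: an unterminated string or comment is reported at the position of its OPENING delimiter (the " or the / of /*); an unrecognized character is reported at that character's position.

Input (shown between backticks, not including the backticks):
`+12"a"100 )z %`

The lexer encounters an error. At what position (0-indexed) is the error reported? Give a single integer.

Answer: 13

Derivation:
pos=0: emit PLUS '+'
pos=1: emit NUM '12' (now at pos=3)
pos=3: enter STRING mode
pos=3: emit STR "a" (now at pos=6)
pos=6: emit NUM '100' (now at pos=9)
pos=10: emit RPAREN ')'
pos=11: emit ID 'z' (now at pos=12)
pos=13: ERROR — unrecognized char '%'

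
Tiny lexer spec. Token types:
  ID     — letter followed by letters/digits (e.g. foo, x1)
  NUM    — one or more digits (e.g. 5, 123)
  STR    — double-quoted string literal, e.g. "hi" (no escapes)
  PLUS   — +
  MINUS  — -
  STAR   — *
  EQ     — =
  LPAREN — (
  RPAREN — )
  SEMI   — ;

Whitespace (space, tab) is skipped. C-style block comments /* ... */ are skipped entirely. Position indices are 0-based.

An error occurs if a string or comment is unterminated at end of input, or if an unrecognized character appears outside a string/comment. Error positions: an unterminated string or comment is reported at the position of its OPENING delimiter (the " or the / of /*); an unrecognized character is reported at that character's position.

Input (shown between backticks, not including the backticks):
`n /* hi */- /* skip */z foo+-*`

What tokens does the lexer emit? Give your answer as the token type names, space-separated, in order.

pos=0: emit ID 'n' (now at pos=1)
pos=2: enter COMMENT mode (saw '/*')
exit COMMENT mode (now at pos=10)
pos=10: emit MINUS '-'
pos=12: enter COMMENT mode (saw '/*')
exit COMMENT mode (now at pos=22)
pos=22: emit ID 'z' (now at pos=23)
pos=24: emit ID 'foo' (now at pos=27)
pos=27: emit PLUS '+'
pos=28: emit MINUS '-'
pos=29: emit STAR '*'
DONE. 7 tokens: [ID, MINUS, ID, ID, PLUS, MINUS, STAR]

Answer: ID MINUS ID ID PLUS MINUS STAR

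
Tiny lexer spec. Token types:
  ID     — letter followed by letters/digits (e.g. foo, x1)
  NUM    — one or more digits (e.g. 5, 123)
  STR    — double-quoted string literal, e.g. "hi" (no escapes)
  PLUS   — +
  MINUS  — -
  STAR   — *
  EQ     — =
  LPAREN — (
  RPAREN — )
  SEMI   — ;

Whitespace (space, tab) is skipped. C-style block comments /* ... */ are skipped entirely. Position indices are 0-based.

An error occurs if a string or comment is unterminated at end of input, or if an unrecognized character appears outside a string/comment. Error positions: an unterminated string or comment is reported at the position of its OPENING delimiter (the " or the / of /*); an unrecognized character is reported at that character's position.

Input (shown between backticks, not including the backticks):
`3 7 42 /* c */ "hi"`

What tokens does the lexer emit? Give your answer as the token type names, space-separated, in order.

pos=0: emit NUM '3' (now at pos=1)
pos=2: emit NUM '7' (now at pos=3)
pos=4: emit NUM '42' (now at pos=6)
pos=7: enter COMMENT mode (saw '/*')
exit COMMENT mode (now at pos=14)
pos=15: enter STRING mode
pos=15: emit STR "hi" (now at pos=19)
DONE. 4 tokens: [NUM, NUM, NUM, STR]

Answer: NUM NUM NUM STR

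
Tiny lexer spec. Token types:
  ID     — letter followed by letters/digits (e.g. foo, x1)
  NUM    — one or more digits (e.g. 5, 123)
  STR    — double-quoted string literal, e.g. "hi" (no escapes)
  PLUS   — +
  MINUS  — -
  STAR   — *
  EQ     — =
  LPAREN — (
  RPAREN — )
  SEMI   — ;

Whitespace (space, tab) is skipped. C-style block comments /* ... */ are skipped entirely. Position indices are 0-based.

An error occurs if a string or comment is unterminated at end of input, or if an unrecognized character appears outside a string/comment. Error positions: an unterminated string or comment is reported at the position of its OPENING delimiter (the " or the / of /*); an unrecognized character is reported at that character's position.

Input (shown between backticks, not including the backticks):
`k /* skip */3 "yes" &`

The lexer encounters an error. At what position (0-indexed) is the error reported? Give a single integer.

pos=0: emit ID 'k' (now at pos=1)
pos=2: enter COMMENT mode (saw '/*')
exit COMMENT mode (now at pos=12)
pos=12: emit NUM '3' (now at pos=13)
pos=14: enter STRING mode
pos=14: emit STR "yes" (now at pos=19)
pos=20: ERROR — unrecognized char '&'

Answer: 20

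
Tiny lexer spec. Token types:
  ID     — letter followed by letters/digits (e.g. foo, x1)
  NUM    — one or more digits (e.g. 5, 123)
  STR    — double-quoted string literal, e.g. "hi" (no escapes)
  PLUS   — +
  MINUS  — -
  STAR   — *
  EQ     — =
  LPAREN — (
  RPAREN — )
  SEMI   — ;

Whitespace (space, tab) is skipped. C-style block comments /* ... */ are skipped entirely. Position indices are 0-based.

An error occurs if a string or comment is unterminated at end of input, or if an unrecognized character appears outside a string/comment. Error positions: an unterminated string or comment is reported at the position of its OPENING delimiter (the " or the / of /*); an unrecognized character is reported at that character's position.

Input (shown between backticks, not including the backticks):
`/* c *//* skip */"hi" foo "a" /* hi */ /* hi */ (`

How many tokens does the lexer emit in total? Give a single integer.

Answer: 4

Derivation:
pos=0: enter COMMENT mode (saw '/*')
exit COMMENT mode (now at pos=7)
pos=7: enter COMMENT mode (saw '/*')
exit COMMENT mode (now at pos=17)
pos=17: enter STRING mode
pos=17: emit STR "hi" (now at pos=21)
pos=22: emit ID 'foo' (now at pos=25)
pos=26: enter STRING mode
pos=26: emit STR "a" (now at pos=29)
pos=30: enter COMMENT mode (saw '/*')
exit COMMENT mode (now at pos=38)
pos=39: enter COMMENT mode (saw '/*')
exit COMMENT mode (now at pos=47)
pos=48: emit LPAREN '('
DONE. 4 tokens: [STR, ID, STR, LPAREN]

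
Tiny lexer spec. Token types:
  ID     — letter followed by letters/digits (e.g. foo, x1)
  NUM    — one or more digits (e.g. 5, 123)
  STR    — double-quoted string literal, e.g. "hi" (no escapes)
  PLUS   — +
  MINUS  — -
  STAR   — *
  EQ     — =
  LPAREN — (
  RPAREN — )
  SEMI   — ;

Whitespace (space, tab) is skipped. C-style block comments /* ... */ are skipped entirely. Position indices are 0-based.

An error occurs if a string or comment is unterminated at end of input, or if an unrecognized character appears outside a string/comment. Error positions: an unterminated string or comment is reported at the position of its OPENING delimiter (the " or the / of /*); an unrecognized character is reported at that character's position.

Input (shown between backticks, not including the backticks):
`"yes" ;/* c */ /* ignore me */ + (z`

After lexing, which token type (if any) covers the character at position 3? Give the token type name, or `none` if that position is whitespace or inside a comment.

Answer: STR

Derivation:
pos=0: enter STRING mode
pos=0: emit STR "yes" (now at pos=5)
pos=6: emit SEMI ';'
pos=7: enter COMMENT mode (saw '/*')
exit COMMENT mode (now at pos=14)
pos=15: enter COMMENT mode (saw '/*')
exit COMMENT mode (now at pos=30)
pos=31: emit PLUS '+'
pos=33: emit LPAREN '('
pos=34: emit ID 'z' (now at pos=35)
DONE. 5 tokens: [STR, SEMI, PLUS, LPAREN, ID]
Position 3: char is 's' -> STR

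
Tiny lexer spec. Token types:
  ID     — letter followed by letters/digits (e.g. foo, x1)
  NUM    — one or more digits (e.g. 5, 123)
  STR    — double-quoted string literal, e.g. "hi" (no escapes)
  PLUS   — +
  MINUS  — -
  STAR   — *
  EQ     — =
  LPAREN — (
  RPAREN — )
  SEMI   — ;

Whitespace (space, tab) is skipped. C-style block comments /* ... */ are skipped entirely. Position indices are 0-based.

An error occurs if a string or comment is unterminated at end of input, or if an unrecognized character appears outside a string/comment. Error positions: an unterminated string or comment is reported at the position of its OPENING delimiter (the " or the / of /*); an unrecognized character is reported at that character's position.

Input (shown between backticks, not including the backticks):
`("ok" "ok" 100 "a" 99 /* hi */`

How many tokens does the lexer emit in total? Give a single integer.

Answer: 6

Derivation:
pos=0: emit LPAREN '('
pos=1: enter STRING mode
pos=1: emit STR "ok" (now at pos=5)
pos=6: enter STRING mode
pos=6: emit STR "ok" (now at pos=10)
pos=11: emit NUM '100' (now at pos=14)
pos=15: enter STRING mode
pos=15: emit STR "a" (now at pos=18)
pos=19: emit NUM '99' (now at pos=21)
pos=22: enter COMMENT mode (saw '/*')
exit COMMENT mode (now at pos=30)
DONE. 6 tokens: [LPAREN, STR, STR, NUM, STR, NUM]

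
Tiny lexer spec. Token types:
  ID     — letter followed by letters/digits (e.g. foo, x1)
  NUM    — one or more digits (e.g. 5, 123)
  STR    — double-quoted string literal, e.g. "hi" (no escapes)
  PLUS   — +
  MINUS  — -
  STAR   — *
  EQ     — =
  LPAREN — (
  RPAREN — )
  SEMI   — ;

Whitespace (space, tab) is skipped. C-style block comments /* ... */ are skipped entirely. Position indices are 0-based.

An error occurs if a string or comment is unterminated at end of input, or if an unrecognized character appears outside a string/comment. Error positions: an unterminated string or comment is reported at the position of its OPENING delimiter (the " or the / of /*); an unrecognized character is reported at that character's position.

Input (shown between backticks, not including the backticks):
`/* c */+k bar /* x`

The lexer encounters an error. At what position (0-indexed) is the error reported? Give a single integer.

pos=0: enter COMMENT mode (saw '/*')
exit COMMENT mode (now at pos=7)
pos=7: emit PLUS '+'
pos=8: emit ID 'k' (now at pos=9)
pos=10: emit ID 'bar' (now at pos=13)
pos=14: enter COMMENT mode (saw '/*')
pos=14: ERROR — unterminated comment (reached EOF)

Answer: 14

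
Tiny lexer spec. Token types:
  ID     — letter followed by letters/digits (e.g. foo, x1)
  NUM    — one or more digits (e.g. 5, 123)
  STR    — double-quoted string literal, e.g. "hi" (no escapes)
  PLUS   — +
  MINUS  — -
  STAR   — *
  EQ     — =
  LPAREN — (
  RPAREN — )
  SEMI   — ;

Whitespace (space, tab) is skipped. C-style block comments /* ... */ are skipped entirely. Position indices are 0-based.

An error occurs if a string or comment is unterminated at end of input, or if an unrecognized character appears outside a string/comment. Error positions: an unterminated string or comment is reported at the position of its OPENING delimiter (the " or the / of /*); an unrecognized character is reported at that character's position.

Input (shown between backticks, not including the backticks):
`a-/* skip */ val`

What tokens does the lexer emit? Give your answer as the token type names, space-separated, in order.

Answer: ID MINUS ID

Derivation:
pos=0: emit ID 'a' (now at pos=1)
pos=1: emit MINUS '-'
pos=2: enter COMMENT mode (saw '/*')
exit COMMENT mode (now at pos=12)
pos=13: emit ID 'val' (now at pos=16)
DONE. 3 tokens: [ID, MINUS, ID]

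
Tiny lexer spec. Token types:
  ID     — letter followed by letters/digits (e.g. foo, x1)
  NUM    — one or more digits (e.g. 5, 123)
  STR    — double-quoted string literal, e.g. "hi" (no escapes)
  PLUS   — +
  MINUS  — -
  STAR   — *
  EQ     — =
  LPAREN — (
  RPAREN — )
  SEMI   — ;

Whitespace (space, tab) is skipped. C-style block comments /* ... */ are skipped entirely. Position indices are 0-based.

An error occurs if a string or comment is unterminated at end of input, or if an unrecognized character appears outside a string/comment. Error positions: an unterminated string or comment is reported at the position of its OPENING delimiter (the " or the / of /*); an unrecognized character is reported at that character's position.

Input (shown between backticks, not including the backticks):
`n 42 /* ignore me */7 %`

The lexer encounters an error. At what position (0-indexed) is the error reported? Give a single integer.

Answer: 22

Derivation:
pos=0: emit ID 'n' (now at pos=1)
pos=2: emit NUM '42' (now at pos=4)
pos=5: enter COMMENT mode (saw '/*')
exit COMMENT mode (now at pos=20)
pos=20: emit NUM '7' (now at pos=21)
pos=22: ERROR — unrecognized char '%'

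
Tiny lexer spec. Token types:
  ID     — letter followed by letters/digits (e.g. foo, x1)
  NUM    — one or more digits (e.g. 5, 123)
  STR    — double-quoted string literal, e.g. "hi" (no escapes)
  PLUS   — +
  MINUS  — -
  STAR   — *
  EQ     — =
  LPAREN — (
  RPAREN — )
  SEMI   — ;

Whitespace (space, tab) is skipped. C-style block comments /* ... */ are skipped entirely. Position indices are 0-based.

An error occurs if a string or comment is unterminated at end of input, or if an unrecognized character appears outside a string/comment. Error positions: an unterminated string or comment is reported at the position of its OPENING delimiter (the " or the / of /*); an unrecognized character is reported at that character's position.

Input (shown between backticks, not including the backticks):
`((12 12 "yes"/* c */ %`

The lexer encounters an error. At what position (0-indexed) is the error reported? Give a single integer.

pos=0: emit LPAREN '('
pos=1: emit LPAREN '('
pos=2: emit NUM '12' (now at pos=4)
pos=5: emit NUM '12' (now at pos=7)
pos=8: enter STRING mode
pos=8: emit STR "yes" (now at pos=13)
pos=13: enter COMMENT mode (saw '/*')
exit COMMENT mode (now at pos=20)
pos=21: ERROR — unrecognized char '%'

Answer: 21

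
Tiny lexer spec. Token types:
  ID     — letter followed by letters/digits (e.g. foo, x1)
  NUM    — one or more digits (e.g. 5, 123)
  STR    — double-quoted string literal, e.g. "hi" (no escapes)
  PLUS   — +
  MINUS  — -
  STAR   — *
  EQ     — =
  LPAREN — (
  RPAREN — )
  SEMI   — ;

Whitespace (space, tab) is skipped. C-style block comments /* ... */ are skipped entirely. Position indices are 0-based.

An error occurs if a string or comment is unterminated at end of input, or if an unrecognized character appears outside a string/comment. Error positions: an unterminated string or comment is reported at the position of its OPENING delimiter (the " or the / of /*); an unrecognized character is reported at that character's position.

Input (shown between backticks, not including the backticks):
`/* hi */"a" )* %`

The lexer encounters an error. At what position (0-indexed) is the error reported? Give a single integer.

Answer: 15

Derivation:
pos=0: enter COMMENT mode (saw '/*')
exit COMMENT mode (now at pos=8)
pos=8: enter STRING mode
pos=8: emit STR "a" (now at pos=11)
pos=12: emit RPAREN ')'
pos=13: emit STAR '*'
pos=15: ERROR — unrecognized char '%'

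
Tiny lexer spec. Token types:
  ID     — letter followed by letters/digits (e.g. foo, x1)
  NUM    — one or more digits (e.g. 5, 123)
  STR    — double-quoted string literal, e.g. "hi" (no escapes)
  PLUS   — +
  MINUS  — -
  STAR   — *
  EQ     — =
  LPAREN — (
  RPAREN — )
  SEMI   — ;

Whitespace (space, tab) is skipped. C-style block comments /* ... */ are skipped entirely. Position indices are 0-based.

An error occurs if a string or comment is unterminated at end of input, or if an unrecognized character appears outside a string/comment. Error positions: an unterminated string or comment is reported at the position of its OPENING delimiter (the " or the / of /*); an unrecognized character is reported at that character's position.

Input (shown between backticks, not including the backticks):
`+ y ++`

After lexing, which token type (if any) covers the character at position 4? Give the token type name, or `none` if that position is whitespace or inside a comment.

pos=0: emit PLUS '+'
pos=2: emit ID 'y' (now at pos=3)
pos=4: emit PLUS '+'
pos=5: emit PLUS '+'
DONE. 4 tokens: [PLUS, ID, PLUS, PLUS]
Position 4: char is '+' -> PLUS

Answer: PLUS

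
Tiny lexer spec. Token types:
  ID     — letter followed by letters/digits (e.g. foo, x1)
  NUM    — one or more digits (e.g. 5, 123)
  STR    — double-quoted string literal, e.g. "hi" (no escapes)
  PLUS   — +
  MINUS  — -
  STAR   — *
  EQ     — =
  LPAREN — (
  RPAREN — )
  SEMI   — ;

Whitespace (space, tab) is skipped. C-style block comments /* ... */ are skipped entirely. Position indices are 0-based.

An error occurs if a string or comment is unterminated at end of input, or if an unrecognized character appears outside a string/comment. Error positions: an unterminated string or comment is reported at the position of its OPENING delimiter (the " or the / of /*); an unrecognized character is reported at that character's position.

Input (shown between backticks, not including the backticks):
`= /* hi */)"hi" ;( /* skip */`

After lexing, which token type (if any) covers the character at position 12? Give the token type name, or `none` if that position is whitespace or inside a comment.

Answer: STR

Derivation:
pos=0: emit EQ '='
pos=2: enter COMMENT mode (saw '/*')
exit COMMENT mode (now at pos=10)
pos=10: emit RPAREN ')'
pos=11: enter STRING mode
pos=11: emit STR "hi" (now at pos=15)
pos=16: emit SEMI ';'
pos=17: emit LPAREN '('
pos=19: enter COMMENT mode (saw '/*')
exit COMMENT mode (now at pos=29)
DONE. 5 tokens: [EQ, RPAREN, STR, SEMI, LPAREN]
Position 12: char is 'h' -> STR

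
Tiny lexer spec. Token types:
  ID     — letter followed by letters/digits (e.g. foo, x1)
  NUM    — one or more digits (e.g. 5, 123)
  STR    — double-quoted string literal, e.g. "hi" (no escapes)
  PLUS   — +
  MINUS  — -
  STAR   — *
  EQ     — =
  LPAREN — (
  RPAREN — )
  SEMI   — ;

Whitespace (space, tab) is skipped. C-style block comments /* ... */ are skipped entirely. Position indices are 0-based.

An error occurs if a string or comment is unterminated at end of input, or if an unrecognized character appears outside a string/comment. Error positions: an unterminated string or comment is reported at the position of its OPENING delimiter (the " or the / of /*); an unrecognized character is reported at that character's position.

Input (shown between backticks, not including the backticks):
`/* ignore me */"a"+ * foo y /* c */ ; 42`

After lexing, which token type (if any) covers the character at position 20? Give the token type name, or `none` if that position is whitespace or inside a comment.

Answer: STAR

Derivation:
pos=0: enter COMMENT mode (saw '/*')
exit COMMENT mode (now at pos=15)
pos=15: enter STRING mode
pos=15: emit STR "a" (now at pos=18)
pos=18: emit PLUS '+'
pos=20: emit STAR '*'
pos=22: emit ID 'foo' (now at pos=25)
pos=26: emit ID 'y' (now at pos=27)
pos=28: enter COMMENT mode (saw '/*')
exit COMMENT mode (now at pos=35)
pos=36: emit SEMI ';'
pos=38: emit NUM '42' (now at pos=40)
DONE. 7 tokens: [STR, PLUS, STAR, ID, ID, SEMI, NUM]
Position 20: char is '*' -> STAR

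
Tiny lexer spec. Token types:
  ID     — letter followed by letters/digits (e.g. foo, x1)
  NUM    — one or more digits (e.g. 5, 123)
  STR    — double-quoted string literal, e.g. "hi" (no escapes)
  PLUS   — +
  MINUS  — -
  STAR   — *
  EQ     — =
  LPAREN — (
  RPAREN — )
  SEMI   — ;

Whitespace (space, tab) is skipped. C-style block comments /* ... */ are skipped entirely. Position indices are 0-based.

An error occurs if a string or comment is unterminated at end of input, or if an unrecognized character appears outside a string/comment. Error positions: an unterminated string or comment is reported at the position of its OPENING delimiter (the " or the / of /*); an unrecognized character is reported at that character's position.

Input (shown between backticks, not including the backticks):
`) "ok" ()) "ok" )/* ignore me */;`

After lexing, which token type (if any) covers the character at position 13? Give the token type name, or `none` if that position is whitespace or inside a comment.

Answer: STR

Derivation:
pos=0: emit RPAREN ')'
pos=2: enter STRING mode
pos=2: emit STR "ok" (now at pos=6)
pos=7: emit LPAREN '('
pos=8: emit RPAREN ')'
pos=9: emit RPAREN ')'
pos=11: enter STRING mode
pos=11: emit STR "ok" (now at pos=15)
pos=16: emit RPAREN ')'
pos=17: enter COMMENT mode (saw '/*')
exit COMMENT mode (now at pos=32)
pos=32: emit SEMI ';'
DONE. 8 tokens: [RPAREN, STR, LPAREN, RPAREN, RPAREN, STR, RPAREN, SEMI]
Position 13: char is 'k' -> STR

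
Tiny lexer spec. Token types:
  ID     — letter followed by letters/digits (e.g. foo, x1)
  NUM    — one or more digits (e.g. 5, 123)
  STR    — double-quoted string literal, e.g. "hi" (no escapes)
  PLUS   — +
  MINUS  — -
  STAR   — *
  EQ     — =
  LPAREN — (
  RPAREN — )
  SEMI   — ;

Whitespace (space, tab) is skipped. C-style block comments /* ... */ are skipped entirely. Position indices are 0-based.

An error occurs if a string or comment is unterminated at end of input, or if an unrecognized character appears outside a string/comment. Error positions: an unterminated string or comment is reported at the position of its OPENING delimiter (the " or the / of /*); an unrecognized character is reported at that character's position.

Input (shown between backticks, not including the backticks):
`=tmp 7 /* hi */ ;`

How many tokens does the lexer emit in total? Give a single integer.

pos=0: emit EQ '='
pos=1: emit ID 'tmp' (now at pos=4)
pos=5: emit NUM '7' (now at pos=6)
pos=7: enter COMMENT mode (saw '/*')
exit COMMENT mode (now at pos=15)
pos=16: emit SEMI ';'
DONE. 4 tokens: [EQ, ID, NUM, SEMI]

Answer: 4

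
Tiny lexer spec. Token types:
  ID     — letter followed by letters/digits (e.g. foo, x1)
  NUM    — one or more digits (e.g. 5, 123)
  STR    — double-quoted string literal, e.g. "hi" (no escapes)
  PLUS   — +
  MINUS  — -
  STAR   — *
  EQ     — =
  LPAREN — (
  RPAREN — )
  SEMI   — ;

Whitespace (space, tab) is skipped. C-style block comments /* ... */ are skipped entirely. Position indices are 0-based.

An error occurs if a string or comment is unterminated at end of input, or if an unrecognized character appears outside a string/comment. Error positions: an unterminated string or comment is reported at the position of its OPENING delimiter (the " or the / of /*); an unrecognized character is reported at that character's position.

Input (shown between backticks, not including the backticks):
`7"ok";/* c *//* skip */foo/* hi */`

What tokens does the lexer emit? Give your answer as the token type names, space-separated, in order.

Answer: NUM STR SEMI ID

Derivation:
pos=0: emit NUM '7' (now at pos=1)
pos=1: enter STRING mode
pos=1: emit STR "ok" (now at pos=5)
pos=5: emit SEMI ';'
pos=6: enter COMMENT mode (saw '/*')
exit COMMENT mode (now at pos=13)
pos=13: enter COMMENT mode (saw '/*')
exit COMMENT mode (now at pos=23)
pos=23: emit ID 'foo' (now at pos=26)
pos=26: enter COMMENT mode (saw '/*')
exit COMMENT mode (now at pos=34)
DONE. 4 tokens: [NUM, STR, SEMI, ID]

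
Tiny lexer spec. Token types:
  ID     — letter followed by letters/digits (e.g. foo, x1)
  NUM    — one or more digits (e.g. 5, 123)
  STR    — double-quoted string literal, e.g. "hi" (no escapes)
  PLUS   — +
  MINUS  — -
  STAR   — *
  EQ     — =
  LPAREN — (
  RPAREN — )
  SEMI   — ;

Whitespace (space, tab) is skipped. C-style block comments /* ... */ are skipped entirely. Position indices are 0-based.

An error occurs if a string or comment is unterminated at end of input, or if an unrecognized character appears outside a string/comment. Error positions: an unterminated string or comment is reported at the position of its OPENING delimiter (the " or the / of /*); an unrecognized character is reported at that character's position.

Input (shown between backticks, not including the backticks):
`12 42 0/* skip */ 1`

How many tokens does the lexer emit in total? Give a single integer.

pos=0: emit NUM '12' (now at pos=2)
pos=3: emit NUM '42' (now at pos=5)
pos=6: emit NUM '0' (now at pos=7)
pos=7: enter COMMENT mode (saw '/*')
exit COMMENT mode (now at pos=17)
pos=18: emit NUM '1' (now at pos=19)
DONE. 4 tokens: [NUM, NUM, NUM, NUM]

Answer: 4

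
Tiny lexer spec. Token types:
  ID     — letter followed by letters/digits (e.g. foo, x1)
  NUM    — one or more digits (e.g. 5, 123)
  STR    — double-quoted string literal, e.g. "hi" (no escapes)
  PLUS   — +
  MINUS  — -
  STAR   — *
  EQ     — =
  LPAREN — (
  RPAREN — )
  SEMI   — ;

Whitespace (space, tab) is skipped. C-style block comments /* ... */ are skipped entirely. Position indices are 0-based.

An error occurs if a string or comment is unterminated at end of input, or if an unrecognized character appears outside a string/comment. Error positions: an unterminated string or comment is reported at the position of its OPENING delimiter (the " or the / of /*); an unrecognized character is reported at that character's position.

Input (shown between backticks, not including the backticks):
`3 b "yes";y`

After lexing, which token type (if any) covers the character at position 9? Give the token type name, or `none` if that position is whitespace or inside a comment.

Answer: SEMI

Derivation:
pos=0: emit NUM '3' (now at pos=1)
pos=2: emit ID 'b' (now at pos=3)
pos=4: enter STRING mode
pos=4: emit STR "yes" (now at pos=9)
pos=9: emit SEMI ';'
pos=10: emit ID 'y' (now at pos=11)
DONE. 5 tokens: [NUM, ID, STR, SEMI, ID]
Position 9: char is ';' -> SEMI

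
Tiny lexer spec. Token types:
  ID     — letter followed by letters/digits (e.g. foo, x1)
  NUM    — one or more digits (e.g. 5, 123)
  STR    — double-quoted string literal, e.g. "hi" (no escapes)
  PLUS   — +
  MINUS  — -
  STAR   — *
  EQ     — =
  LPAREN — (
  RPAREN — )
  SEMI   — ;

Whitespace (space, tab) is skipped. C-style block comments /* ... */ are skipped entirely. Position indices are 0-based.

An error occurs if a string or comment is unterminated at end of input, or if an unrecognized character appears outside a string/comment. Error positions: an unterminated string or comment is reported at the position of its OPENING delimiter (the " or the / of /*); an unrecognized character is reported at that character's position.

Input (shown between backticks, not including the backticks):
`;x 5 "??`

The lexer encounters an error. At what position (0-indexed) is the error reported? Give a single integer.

pos=0: emit SEMI ';'
pos=1: emit ID 'x' (now at pos=2)
pos=3: emit NUM '5' (now at pos=4)
pos=5: enter STRING mode
pos=5: ERROR — unterminated string

Answer: 5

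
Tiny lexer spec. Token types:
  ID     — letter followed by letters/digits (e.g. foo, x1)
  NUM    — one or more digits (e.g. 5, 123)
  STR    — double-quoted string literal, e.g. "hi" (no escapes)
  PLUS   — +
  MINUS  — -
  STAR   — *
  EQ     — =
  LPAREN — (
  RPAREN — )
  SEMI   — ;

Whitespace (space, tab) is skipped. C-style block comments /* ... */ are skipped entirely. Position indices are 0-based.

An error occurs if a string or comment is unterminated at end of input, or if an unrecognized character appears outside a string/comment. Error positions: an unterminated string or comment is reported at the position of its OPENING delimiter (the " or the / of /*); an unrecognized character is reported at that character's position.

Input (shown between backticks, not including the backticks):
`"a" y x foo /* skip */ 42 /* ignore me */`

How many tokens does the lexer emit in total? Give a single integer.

pos=0: enter STRING mode
pos=0: emit STR "a" (now at pos=3)
pos=4: emit ID 'y' (now at pos=5)
pos=6: emit ID 'x' (now at pos=7)
pos=8: emit ID 'foo' (now at pos=11)
pos=12: enter COMMENT mode (saw '/*')
exit COMMENT mode (now at pos=22)
pos=23: emit NUM '42' (now at pos=25)
pos=26: enter COMMENT mode (saw '/*')
exit COMMENT mode (now at pos=41)
DONE. 5 tokens: [STR, ID, ID, ID, NUM]

Answer: 5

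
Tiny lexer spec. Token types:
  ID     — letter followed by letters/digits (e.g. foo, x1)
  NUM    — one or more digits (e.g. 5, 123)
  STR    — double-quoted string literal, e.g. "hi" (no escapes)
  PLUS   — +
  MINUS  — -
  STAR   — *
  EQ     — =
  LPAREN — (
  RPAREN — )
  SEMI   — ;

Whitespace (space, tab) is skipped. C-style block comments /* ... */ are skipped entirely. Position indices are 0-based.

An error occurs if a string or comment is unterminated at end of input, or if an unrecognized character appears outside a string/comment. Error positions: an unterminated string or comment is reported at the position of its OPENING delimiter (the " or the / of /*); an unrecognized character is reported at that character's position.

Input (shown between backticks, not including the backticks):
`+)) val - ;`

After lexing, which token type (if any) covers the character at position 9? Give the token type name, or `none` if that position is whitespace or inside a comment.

pos=0: emit PLUS '+'
pos=1: emit RPAREN ')'
pos=2: emit RPAREN ')'
pos=4: emit ID 'val' (now at pos=7)
pos=8: emit MINUS '-'
pos=10: emit SEMI ';'
DONE. 6 tokens: [PLUS, RPAREN, RPAREN, ID, MINUS, SEMI]
Position 9: char is ' ' -> none

Answer: none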